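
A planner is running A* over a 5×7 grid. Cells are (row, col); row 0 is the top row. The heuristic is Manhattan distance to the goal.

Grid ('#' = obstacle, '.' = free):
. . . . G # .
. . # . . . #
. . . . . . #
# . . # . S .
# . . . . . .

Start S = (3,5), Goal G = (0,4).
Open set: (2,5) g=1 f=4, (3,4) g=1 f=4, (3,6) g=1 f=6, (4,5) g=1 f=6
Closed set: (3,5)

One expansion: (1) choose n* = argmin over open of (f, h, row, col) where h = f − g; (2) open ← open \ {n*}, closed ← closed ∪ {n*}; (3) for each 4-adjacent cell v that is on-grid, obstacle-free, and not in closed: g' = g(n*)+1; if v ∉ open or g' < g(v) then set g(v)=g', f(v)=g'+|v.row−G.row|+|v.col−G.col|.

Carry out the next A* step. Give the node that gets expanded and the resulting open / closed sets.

step 1: expand (2,5) (f=4, h=3) → closed; open now [(1,5) g=2 f=4, (2,4) g=2 f=4, (3,4) g=1 f=4, (3,6) g=1 f=6, (4,5) g=1 f=6]

expanded=(2,5); open=[(1,5) g=2 f=4, (2,4) g=2 f=4, (3,4) g=1 f=4, (3,6) g=1 f=6, (4,5) g=1 f=6]; closed=[(2,5), (3,5)]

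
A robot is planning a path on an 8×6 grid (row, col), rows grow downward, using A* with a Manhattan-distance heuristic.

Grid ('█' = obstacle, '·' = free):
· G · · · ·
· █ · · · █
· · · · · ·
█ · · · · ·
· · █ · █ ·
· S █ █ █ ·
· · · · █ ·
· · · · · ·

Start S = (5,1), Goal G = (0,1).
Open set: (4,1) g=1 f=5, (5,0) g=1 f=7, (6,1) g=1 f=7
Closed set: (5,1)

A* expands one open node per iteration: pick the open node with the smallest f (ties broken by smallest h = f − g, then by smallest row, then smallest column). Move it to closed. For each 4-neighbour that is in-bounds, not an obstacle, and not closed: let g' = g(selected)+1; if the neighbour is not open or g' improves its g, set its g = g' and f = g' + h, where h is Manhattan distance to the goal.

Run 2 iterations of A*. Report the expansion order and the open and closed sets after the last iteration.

order=[(4,1) → (3,1)]; open=[(2,1) g=3 f=5, (3,2) g=3 f=7, (4,0) g=2 f=7, (5,0) g=1 f=7, (6,1) g=1 f=7]; closed=[(3,1), (4,1), (5,1)]

step 1: expand (4,1) (f=5, h=4) → closed; open now [(3,1) g=2 f=5, (4,0) g=2 f=7, (5,0) g=1 f=7, (6,1) g=1 f=7]
step 2: expand (3,1) (f=5, h=3) → closed; open now [(2,1) g=3 f=5, (3,2) g=3 f=7, (4,0) g=2 f=7, (5,0) g=1 f=7, (6,1) g=1 f=7]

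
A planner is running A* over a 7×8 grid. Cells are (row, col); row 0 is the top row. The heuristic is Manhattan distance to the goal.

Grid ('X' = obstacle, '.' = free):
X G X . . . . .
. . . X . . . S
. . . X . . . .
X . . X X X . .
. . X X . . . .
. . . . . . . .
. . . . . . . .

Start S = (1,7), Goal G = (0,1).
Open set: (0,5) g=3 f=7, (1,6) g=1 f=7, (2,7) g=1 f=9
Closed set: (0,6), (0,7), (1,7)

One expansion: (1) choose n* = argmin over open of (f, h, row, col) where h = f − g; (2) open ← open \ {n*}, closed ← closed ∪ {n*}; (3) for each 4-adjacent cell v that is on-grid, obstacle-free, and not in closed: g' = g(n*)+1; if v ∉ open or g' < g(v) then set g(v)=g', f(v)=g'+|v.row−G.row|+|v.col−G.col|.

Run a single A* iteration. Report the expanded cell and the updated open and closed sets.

step 1: expand (0,5) (f=7, h=4) → closed; open now [(0,4) g=4 f=7, (1,5) g=4 f=9, (1,6) g=1 f=7, (2,7) g=1 f=9]

expanded=(0,5); open=[(0,4) g=4 f=7, (1,5) g=4 f=9, (1,6) g=1 f=7, (2,7) g=1 f=9]; closed=[(0,5), (0,6), (0,7), (1,7)]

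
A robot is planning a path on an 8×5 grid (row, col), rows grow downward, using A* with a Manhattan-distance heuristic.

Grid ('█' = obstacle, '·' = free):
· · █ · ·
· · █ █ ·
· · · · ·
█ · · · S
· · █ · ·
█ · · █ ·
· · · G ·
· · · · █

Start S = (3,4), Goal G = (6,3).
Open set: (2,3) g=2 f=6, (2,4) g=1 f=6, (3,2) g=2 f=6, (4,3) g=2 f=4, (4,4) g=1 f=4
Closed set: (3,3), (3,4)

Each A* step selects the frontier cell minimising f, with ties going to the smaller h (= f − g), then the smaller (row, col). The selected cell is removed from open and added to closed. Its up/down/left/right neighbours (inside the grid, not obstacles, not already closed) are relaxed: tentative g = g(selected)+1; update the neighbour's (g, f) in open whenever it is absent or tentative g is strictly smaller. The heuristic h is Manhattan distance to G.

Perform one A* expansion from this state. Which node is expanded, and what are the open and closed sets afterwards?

step 1: expand (4,3) (f=4, h=2) → closed; open now [(2,3) g=2 f=6, (2,4) g=1 f=6, (3,2) g=2 f=6, (4,4) g=1 f=4]

expanded=(4,3); open=[(2,3) g=2 f=6, (2,4) g=1 f=6, (3,2) g=2 f=6, (4,4) g=1 f=4]; closed=[(3,3), (3,4), (4,3)]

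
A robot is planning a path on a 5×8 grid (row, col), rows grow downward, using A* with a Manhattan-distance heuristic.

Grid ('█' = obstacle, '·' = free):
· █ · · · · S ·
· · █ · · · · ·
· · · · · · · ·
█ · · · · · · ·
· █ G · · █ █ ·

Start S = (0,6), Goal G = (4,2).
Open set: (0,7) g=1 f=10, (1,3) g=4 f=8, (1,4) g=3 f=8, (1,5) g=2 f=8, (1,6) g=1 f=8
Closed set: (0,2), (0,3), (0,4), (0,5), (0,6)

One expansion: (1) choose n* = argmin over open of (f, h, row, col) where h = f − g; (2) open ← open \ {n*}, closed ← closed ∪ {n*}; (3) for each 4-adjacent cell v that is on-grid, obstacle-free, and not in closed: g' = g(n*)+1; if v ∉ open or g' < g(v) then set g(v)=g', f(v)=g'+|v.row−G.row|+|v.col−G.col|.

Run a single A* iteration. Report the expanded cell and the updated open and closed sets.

step 1: expand (1,3) (f=8, h=4) → closed; open now [(0,7) g=1 f=10, (1,4) g=3 f=8, (1,5) g=2 f=8, (1,6) g=1 f=8, (2,3) g=5 f=8]

expanded=(1,3); open=[(0,7) g=1 f=10, (1,4) g=3 f=8, (1,5) g=2 f=8, (1,6) g=1 f=8, (2,3) g=5 f=8]; closed=[(0,2), (0,3), (0,4), (0,5), (0,6), (1,3)]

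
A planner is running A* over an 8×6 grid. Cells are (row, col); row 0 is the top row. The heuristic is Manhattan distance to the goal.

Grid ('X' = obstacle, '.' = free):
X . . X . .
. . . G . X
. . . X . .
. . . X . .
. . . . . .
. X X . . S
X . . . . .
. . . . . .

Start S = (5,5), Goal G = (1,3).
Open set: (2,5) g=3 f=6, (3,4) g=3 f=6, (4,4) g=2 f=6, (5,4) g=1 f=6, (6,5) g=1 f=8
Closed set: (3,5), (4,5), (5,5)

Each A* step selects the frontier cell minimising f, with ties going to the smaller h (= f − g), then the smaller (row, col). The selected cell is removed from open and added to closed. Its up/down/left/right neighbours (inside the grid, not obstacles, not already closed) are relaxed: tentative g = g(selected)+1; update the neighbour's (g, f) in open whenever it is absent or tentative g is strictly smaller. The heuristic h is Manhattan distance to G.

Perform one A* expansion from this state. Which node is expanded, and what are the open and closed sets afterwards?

step 1: expand (2,5) (f=6, h=3) → closed; open now [(2,4) g=4 f=6, (3,4) g=3 f=6, (4,4) g=2 f=6, (5,4) g=1 f=6, (6,5) g=1 f=8]

expanded=(2,5); open=[(2,4) g=4 f=6, (3,4) g=3 f=6, (4,4) g=2 f=6, (5,4) g=1 f=6, (6,5) g=1 f=8]; closed=[(2,5), (3,5), (4,5), (5,5)]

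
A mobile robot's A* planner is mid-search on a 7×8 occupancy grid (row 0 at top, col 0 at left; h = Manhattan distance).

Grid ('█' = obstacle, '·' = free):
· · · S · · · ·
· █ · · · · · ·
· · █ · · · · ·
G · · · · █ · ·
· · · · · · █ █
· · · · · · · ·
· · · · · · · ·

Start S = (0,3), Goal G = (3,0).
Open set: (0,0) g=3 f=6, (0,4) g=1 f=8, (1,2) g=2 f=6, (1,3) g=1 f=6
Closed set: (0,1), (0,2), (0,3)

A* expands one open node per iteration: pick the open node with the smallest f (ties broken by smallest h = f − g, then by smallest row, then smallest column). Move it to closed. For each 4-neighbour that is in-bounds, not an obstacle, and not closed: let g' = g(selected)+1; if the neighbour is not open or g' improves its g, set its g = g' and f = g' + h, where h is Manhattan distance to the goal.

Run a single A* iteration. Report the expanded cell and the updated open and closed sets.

step 1: expand (0,0) (f=6, h=3) → closed; open now [(0,4) g=1 f=8, (1,0) g=4 f=6, (1,2) g=2 f=6, (1,3) g=1 f=6]

expanded=(0,0); open=[(0,4) g=1 f=8, (1,0) g=4 f=6, (1,2) g=2 f=6, (1,3) g=1 f=6]; closed=[(0,0), (0,1), (0,2), (0,3)]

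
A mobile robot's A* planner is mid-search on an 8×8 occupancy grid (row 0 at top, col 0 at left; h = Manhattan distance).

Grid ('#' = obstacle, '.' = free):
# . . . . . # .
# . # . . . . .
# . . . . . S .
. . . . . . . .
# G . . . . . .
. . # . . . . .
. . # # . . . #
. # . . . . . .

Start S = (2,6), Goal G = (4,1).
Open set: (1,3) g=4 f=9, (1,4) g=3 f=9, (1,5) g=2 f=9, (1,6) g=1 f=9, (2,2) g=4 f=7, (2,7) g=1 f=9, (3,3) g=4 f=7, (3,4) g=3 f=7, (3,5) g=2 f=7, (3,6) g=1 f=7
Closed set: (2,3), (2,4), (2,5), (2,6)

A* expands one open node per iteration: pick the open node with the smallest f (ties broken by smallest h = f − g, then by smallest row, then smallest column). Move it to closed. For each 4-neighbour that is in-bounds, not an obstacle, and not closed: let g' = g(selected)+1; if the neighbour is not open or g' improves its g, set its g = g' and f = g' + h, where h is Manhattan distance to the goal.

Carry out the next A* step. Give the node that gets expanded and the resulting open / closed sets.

step 1: expand (2,2) (f=7, h=3) → closed; open now [(1,3) g=4 f=9, (1,4) g=3 f=9, (1,5) g=2 f=9, (1,6) g=1 f=9, (2,1) g=5 f=7, (2,7) g=1 f=9, (3,2) g=5 f=7, (3,3) g=4 f=7, (3,4) g=3 f=7, (3,5) g=2 f=7, (3,6) g=1 f=7]

expanded=(2,2); open=[(1,3) g=4 f=9, (1,4) g=3 f=9, (1,5) g=2 f=9, (1,6) g=1 f=9, (2,1) g=5 f=7, (2,7) g=1 f=9, (3,2) g=5 f=7, (3,3) g=4 f=7, (3,4) g=3 f=7, (3,5) g=2 f=7, (3,6) g=1 f=7]; closed=[(2,2), (2,3), (2,4), (2,5), (2,6)]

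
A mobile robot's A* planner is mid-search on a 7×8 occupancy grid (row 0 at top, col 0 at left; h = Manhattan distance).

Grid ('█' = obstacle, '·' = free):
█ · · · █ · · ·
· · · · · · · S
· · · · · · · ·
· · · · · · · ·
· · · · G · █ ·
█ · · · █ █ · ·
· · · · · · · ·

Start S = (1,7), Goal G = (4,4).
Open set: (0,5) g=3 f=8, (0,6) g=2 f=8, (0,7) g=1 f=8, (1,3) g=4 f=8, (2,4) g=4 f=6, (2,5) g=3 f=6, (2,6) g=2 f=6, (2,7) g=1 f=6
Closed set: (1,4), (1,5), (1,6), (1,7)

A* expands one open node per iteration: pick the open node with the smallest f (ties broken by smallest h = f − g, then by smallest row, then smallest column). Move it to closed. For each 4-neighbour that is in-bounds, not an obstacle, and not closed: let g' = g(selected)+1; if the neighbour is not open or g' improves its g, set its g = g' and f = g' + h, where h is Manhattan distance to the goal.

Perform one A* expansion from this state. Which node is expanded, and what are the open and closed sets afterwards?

step 1: expand (2,4) (f=6, h=2) → closed; open now [(0,5) g=3 f=8, (0,6) g=2 f=8, (0,7) g=1 f=8, (1,3) g=4 f=8, (2,3) g=5 f=8, (2,5) g=3 f=6, (2,6) g=2 f=6, (2,7) g=1 f=6, (3,4) g=5 f=6]

expanded=(2,4); open=[(0,5) g=3 f=8, (0,6) g=2 f=8, (0,7) g=1 f=8, (1,3) g=4 f=8, (2,3) g=5 f=8, (2,5) g=3 f=6, (2,6) g=2 f=6, (2,7) g=1 f=6, (3,4) g=5 f=6]; closed=[(1,4), (1,5), (1,6), (1,7), (2,4)]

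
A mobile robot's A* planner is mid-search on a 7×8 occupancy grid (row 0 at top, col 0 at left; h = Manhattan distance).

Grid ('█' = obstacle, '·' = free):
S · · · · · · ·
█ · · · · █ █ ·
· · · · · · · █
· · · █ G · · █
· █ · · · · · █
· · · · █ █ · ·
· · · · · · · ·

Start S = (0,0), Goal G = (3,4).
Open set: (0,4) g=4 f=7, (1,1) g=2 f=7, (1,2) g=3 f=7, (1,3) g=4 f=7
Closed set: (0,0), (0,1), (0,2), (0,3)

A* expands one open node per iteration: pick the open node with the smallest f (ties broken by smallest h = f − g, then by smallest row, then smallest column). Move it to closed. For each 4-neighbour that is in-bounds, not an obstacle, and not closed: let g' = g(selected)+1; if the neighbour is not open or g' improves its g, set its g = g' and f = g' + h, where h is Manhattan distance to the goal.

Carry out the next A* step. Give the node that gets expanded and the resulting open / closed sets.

step 1: expand (0,4) (f=7, h=3) → closed; open now [(0,5) g=5 f=9, (1,1) g=2 f=7, (1,2) g=3 f=7, (1,3) g=4 f=7, (1,4) g=5 f=7]

expanded=(0,4); open=[(0,5) g=5 f=9, (1,1) g=2 f=7, (1,2) g=3 f=7, (1,3) g=4 f=7, (1,4) g=5 f=7]; closed=[(0,0), (0,1), (0,2), (0,3), (0,4)]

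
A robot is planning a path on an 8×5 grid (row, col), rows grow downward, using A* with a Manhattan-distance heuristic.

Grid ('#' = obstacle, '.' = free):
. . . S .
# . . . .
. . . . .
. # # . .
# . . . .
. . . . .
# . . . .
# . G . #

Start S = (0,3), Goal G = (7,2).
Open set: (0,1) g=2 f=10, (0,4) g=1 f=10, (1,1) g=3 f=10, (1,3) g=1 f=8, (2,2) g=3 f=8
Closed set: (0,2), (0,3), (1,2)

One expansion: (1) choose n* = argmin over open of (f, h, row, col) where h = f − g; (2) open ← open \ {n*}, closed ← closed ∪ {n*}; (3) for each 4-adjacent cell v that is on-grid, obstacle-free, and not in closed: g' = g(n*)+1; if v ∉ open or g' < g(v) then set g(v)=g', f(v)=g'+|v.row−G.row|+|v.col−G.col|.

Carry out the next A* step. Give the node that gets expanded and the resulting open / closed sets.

expanded=(2,2); open=[(0,1) g=2 f=10, (0,4) g=1 f=10, (1,1) g=3 f=10, (1,3) g=1 f=8, (2,1) g=4 f=10, (2,3) g=4 f=10]; closed=[(0,2), (0,3), (1,2), (2,2)]

step 1: expand (2,2) (f=8, h=5) → closed; open now [(0,1) g=2 f=10, (0,4) g=1 f=10, (1,1) g=3 f=10, (1,3) g=1 f=8, (2,1) g=4 f=10, (2,3) g=4 f=10]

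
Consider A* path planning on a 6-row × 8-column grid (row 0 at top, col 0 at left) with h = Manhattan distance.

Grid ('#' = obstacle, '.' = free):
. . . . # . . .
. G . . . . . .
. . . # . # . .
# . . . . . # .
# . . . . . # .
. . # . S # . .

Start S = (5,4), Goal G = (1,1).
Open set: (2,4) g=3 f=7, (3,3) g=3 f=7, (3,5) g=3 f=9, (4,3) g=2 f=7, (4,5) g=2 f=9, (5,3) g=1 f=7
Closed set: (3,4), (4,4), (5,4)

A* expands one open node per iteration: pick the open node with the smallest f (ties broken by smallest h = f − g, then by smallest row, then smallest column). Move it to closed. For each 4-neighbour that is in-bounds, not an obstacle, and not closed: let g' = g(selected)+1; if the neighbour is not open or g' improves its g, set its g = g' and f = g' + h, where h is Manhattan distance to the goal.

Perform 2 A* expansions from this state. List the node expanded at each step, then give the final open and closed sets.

step 1: expand (2,4) (f=7, h=4) → closed; open now [(1,4) g=4 f=7, (3,3) g=3 f=7, (3,5) g=3 f=9, (4,3) g=2 f=7, (4,5) g=2 f=9, (5,3) g=1 f=7]
step 2: expand (1,4) (f=7, h=3) → closed; open now [(1,3) g=5 f=7, (1,5) g=5 f=9, (3,3) g=3 f=7, (3,5) g=3 f=9, (4,3) g=2 f=7, (4,5) g=2 f=9, (5,3) g=1 f=7]

order=[(2,4) → (1,4)]; open=[(1,3) g=5 f=7, (1,5) g=5 f=9, (3,3) g=3 f=7, (3,5) g=3 f=9, (4,3) g=2 f=7, (4,5) g=2 f=9, (5,3) g=1 f=7]; closed=[(1,4), (2,4), (3,4), (4,4), (5,4)]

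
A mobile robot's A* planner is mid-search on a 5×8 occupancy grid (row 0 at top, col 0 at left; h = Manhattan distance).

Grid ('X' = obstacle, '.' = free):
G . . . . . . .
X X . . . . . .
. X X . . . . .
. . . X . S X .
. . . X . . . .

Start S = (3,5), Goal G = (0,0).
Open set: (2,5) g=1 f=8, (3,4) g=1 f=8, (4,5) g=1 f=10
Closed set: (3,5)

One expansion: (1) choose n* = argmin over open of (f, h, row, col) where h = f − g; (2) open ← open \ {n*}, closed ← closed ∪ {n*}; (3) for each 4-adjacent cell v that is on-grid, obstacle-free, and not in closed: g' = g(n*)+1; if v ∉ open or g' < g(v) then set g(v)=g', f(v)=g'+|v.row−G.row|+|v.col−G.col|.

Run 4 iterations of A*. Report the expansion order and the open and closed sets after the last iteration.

order=[(2,5) → (1,5) → (0,5) → (0,4)]; open=[(0,3) g=5 f=8, (0,6) g=4 f=10, (1,4) g=3 f=8, (1,6) g=3 f=10, (2,4) g=2 f=8, (2,6) g=2 f=10, (3,4) g=1 f=8, (4,5) g=1 f=10]; closed=[(0,4), (0,5), (1,5), (2,5), (3,5)]

step 1: expand (2,5) (f=8, h=7) → closed; open now [(1,5) g=2 f=8, (2,4) g=2 f=8, (2,6) g=2 f=10, (3,4) g=1 f=8, (4,5) g=1 f=10]
step 2: expand (1,5) (f=8, h=6) → closed; open now [(0,5) g=3 f=8, (1,4) g=3 f=8, (1,6) g=3 f=10, (2,4) g=2 f=8, (2,6) g=2 f=10, (3,4) g=1 f=8, (4,5) g=1 f=10]
step 3: expand (0,5) (f=8, h=5) → closed; open now [(0,4) g=4 f=8, (0,6) g=4 f=10, (1,4) g=3 f=8, (1,6) g=3 f=10, (2,4) g=2 f=8, (2,6) g=2 f=10, (3,4) g=1 f=8, (4,5) g=1 f=10]
step 4: expand (0,4) (f=8, h=4) → closed; open now [(0,3) g=5 f=8, (0,6) g=4 f=10, (1,4) g=3 f=8, (1,6) g=3 f=10, (2,4) g=2 f=8, (2,6) g=2 f=10, (3,4) g=1 f=8, (4,5) g=1 f=10]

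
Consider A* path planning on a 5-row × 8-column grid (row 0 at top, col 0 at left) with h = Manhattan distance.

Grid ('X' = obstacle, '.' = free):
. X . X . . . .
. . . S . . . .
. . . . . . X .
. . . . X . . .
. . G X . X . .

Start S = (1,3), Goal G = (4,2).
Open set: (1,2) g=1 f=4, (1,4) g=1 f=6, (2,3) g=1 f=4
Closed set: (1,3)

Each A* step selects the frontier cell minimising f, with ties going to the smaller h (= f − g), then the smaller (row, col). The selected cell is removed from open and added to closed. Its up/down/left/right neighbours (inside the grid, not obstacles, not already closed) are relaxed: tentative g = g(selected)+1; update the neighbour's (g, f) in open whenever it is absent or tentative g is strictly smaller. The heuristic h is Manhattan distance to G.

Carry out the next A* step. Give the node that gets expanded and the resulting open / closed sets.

step 1: expand (1,2) (f=4, h=3) → closed; open now [(0,2) g=2 f=6, (1,1) g=2 f=6, (1,4) g=1 f=6, (2,2) g=2 f=4, (2,3) g=1 f=4]

expanded=(1,2); open=[(0,2) g=2 f=6, (1,1) g=2 f=6, (1,4) g=1 f=6, (2,2) g=2 f=4, (2,3) g=1 f=4]; closed=[(1,2), (1,3)]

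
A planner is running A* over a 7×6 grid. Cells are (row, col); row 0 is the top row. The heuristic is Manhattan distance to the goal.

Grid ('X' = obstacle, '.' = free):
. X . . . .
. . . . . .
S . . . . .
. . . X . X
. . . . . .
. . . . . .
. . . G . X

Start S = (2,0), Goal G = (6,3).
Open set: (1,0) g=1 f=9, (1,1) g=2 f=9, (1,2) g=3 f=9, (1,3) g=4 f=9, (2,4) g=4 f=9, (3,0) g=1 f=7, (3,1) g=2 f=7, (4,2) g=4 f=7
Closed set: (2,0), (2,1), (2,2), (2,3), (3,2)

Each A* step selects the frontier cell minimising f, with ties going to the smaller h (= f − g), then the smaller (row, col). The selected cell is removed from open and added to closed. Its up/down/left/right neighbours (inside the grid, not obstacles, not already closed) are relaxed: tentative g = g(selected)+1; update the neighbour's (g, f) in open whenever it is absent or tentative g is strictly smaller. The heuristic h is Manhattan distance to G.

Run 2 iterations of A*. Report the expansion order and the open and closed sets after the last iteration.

step 1: expand (4,2) (f=7, h=3) → closed; open now [(1,0) g=1 f=9, (1,1) g=2 f=9, (1,2) g=3 f=9, (1,3) g=4 f=9, (2,4) g=4 f=9, (3,0) g=1 f=7, (3,1) g=2 f=7, (4,1) g=5 f=9, (4,3) g=5 f=7, (5,2) g=5 f=7]
step 2: expand (4,3) (f=7, h=2) → closed; open now [(1,0) g=1 f=9, (1,1) g=2 f=9, (1,2) g=3 f=9, (1,3) g=4 f=9, (2,4) g=4 f=9, (3,0) g=1 f=7, (3,1) g=2 f=7, (4,1) g=5 f=9, (4,4) g=6 f=9, (5,2) g=5 f=7, (5,3) g=6 f=7]

order=[(4,2) → (4,3)]; open=[(1,0) g=1 f=9, (1,1) g=2 f=9, (1,2) g=3 f=9, (1,3) g=4 f=9, (2,4) g=4 f=9, (3,0) g=1 f=7, (3,1) g=2 f=7, (4,1) g=5 f=9, (4,4) g=6 f=9, (5,2) g=5 f=7, (5,3) g=6 f=7]; closed=[(2,0), (2,1), (2,2), (2,3), (3,2), (4,2), (4,3)]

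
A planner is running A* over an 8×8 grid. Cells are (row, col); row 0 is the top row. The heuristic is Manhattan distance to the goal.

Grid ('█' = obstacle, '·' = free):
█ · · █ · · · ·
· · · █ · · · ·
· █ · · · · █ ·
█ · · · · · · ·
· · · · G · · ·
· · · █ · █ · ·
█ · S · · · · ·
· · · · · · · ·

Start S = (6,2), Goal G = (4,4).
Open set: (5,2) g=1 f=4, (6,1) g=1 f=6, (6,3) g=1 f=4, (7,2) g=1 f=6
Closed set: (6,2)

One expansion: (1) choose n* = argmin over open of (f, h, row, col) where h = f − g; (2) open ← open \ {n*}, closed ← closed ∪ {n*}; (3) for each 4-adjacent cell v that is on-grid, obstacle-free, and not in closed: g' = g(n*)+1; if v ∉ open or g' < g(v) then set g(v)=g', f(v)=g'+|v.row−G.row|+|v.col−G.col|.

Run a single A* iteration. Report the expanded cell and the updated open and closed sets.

step 1: expand (5,2) (f=4, h=3) → closed; open now [(4,2) g=2 f=4, (5,1) g=2 f=6, (6,1) g=1 f=6, (6,3) g=1 f=4, (7,2) g=1 f=6]

expanded=(5,2); open=[(4,2) g=2 f=4, (5,1) g=2 f=6, (6,1) g=1 f=6, (6,3) g=1 f=4, (7,2) g=1 f=6]; closed=[(5,2), (6,2)]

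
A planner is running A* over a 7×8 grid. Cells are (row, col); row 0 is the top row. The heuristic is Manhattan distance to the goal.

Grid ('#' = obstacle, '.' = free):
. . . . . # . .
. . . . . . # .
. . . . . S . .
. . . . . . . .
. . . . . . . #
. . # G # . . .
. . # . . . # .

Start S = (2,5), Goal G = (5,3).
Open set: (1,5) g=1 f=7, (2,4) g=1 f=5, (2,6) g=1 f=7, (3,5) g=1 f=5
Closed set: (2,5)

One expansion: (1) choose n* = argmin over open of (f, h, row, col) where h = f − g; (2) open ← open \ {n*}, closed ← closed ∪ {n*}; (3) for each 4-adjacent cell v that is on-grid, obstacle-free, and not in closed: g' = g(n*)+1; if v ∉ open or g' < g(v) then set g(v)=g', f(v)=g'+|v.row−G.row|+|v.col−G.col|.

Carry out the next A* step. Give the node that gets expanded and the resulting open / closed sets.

step 1: expand (2,4) (f=5, h=4) → closed; open now [(1,4) g=2 f=7, (1,5) g=1 f=7, (2,3) g=2 f=5, (2,6) g=1 f=7, (3,4) g=2 f=5, (3,5) g=1 f=5]

expanded=(2,4); open=[(1,4) g=2 f=7, (1,5) g=1 f=7, (2,3) g=2 f=5, (2,6) g=1 f=7, (3,4) g=2 f=5, (3,5) g=1 f=5]; closed=[(2,4), (2,5)]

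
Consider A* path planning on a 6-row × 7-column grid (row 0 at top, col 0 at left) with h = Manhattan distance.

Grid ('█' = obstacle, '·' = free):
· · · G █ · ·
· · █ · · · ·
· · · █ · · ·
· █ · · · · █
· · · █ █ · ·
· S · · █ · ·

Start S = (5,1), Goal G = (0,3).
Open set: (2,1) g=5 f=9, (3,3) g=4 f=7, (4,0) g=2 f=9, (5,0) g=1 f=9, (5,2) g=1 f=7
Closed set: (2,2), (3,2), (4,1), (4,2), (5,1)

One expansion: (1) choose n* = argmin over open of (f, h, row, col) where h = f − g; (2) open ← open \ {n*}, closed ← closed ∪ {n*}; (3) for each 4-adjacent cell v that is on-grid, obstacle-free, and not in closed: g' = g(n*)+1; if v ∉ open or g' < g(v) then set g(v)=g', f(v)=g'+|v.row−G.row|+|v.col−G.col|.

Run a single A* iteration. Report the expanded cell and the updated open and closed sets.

expanded=(3,3); open=[(2,1) g=5 f=9, (3,4) g=5 f=9, (4,0) g=2 f=9, (5,0) g=1 f=9, (5,2) g=1 f=7]; closed=[(2,2), (3,2), (3,3), (4,1), (4,2), (5,1)]

step 1: expand (3,3) (f=7, h=3) → closed; open now [(2,1) g=5 f=9, (3,4) g=5 f=9, (4,0) g=2 f=9, (5,0) g=1 f=9, (5,2) g=1 f=7]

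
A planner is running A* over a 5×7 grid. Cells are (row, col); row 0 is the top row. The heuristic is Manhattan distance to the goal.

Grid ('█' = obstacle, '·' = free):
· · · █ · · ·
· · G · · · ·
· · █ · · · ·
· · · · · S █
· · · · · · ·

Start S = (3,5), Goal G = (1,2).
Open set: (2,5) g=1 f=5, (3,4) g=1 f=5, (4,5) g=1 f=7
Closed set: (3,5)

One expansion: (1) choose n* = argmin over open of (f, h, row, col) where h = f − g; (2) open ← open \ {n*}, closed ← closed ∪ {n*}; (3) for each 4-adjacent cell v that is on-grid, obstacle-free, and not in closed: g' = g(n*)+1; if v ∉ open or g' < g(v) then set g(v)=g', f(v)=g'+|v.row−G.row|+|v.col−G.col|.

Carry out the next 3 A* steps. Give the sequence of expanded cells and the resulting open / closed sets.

order=[(2,5) → (1,5) → (1,4)]; open=[(0,4) g=4 f=7, (0,5) g=3 f=7, (1,3) g=4 f=5, (1,6) g=3 f=7, (2,4) g=2 f=5, (2,6) g=2 f=7, (3,4) g=1 f=5, (4,5) g=1 f=7]; closed=[(1,4), (1,5), (2,5), (3,5)]

step 1: expand (2,5) (f=5, h=4) → closed; open now [(1,5) g=2 f=5, (2,4) g=2 f=5, (2,6) g=2 f=7, (3,4) g=1 f=5, (4,5) g=1 f=7]
step 2: expand (1,5) (f=5, h=3) → closed; open now [(0,5) g=3 f=7, (1,4) g=3 f=5, (1,6) g=3 f=7, (2,4) g=2 f=5, (2,6) g=2 f=7, (3,4) g=1 f=5, (4,5) g=1 f=7]
step 3: expand (1,4) (f=5, h=2) → closed; open now [(0,4) g=4 f=7, (0,5) g=3 f=7, (1,3) g=4 f=5, (1,6) g=3 f=7, (2,4) g=2 f=5, (2,6) g=2 f=7, (3,4) g=1 f=5, (4,5) g=1 f=7]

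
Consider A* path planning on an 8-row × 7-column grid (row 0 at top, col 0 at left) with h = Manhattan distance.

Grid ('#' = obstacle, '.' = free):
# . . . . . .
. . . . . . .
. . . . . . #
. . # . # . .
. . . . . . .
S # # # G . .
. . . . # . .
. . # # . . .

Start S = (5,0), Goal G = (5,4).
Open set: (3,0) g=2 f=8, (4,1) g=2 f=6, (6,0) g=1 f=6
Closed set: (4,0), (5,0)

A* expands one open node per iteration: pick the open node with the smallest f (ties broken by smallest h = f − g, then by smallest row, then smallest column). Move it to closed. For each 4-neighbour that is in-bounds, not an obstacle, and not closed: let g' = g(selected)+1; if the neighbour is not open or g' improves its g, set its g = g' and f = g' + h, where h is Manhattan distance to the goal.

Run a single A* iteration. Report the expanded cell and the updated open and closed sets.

expanded=(4,1); open=[(3,0) g=2 f=8, (3,1) g=3 f=8, (4,2) g=3 f=6, (6,0) g=1 f=6]; closed=[(4,0), (4,1), (5,0)]

step 1: expand (4,1) (f=6, h=4) → closed; open now [(3,0) g=2 f=8, (3,1) g=3 f=8, (4,2) g=3 f=6, (6,0) g=1 f=6]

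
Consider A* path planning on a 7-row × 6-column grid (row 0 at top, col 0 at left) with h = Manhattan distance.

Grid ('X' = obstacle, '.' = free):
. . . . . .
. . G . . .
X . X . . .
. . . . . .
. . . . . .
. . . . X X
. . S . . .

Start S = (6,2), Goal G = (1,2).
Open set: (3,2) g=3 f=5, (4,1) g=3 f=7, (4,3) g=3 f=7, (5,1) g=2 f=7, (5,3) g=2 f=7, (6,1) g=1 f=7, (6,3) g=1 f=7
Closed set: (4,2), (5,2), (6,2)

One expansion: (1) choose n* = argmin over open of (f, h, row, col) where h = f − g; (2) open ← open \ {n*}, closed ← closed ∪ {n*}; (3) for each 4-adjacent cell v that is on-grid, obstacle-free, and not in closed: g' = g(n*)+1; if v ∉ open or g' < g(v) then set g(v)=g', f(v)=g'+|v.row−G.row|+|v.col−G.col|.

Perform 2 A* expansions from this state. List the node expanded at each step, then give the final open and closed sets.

step 1: expand (3,2) (f=5, h=2) → closed; open now [(3,1) g=4 f=7, (3,3) g=4 f=7, (4,1) g=3 f=7, (4,3) g=3 f=7, (5,1) g=2 f=7, (5,3) g=2 f=7, (6,1) g=1 f=7, (6,3) g=1 f=7]
step 2: expand (3,1) (f=7, h=3) → closed; open now [(2,1) g=5 f=7, (3,0) g=5 f=9, (3,3) g=4 f=7, (4,1) g=3 f=7, (4,3) g=3 f=7, (5,1) g=2 f=7, (5,3) g=2 f=7, (6,1) g=1 f=7, (6,3) g=1 f=7]

order=[(3,2) → (3,1)]; open=[(2,1) g=5 f=7, (3,0) g=5 f=9, (3,3) g=4 f=7, (4,1) g=3 f=7, (4,3) g=3 f=7, (5,1) g=2 f=7, (5,3) g=2 f=7, (6,1) g=1 f=7, (6,3) g=1 f=7]; closed=[(3,1), (3,2), (4,2), (5,2), (6,2)]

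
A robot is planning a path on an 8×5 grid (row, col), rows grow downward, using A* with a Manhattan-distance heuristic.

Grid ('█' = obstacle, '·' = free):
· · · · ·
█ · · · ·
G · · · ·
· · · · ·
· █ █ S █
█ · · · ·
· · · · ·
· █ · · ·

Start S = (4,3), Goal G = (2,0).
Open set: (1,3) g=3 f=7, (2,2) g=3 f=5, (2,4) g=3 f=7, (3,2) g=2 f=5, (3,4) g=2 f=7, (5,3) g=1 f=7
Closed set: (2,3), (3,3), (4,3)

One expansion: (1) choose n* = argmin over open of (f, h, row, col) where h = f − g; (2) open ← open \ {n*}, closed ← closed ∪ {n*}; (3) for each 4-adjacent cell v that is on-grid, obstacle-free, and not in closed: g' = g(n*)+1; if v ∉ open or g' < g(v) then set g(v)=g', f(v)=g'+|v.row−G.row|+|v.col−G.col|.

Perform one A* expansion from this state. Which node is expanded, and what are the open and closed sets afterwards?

step 1: expand (2,2) (f=5, h=2) → closed; open now [(1,2) g=4 f=7, (1,3) g=3 f=7, (2,1) g=4 f=5, (2,4) g=3 f=7, (3,2) g=2 f=5, (3,4) g=2 f=7, (5,3) g=1 f=7]

expanded=(2,2); open=[(1,2) g=4 f=7, (1,3) g=3 f=7, (2,1) g=4 f=5, (2,4) g=3 f=7, (3,2) g=2 f=5, (3,4) g=2 f=7, (5,3) g=1 f=7]; closed=[(2,2), (2,3), (3,3), (4,3)]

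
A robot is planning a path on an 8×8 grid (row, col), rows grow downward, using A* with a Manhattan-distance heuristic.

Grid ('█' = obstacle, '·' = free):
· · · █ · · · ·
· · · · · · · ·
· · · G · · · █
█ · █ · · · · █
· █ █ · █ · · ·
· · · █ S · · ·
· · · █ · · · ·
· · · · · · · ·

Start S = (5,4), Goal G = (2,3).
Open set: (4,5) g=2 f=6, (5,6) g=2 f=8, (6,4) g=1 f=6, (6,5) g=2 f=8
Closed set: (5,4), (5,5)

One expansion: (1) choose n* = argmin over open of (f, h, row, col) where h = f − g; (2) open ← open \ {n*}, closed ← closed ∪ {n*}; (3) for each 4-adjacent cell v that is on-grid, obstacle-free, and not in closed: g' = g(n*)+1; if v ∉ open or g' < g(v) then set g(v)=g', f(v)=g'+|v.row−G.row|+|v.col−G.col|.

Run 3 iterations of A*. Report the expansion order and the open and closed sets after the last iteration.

order=[(4,5) → (3,5) → (2,5)]; open=[(1,5) g=5 f=8, (2,4) g=5 f=6, (2,6) g=5 f=8, (3,4) g=4 f=6, (3,6) g=4 f=8, (4,6) g=3 f=8, (5,6) g=2 f=8, (6,4) g=1 f=6, (6,5) g=2 f=8]; closed=[(2,5), (3,5), (4,5), (5,4), (5,5)]

step 1: expand (4,5) (f=6, h=4) → closed; open now [(3,5) g=3 f=6, (4,6) g=3 f=8, (5,6) g=2 f=8, (6,4) g=1 f=6, (6,5) g=2 f=8]
step 2: expand (3,5) (f=6, h=3) → closed; open now [(2,5) g=4 f=6, (3,4) g=4 f=6, (3,6) g=4 f=8, (4,6) g=3 f=8, (5,6) g=2 f=8, (6,4) g=1 f=6, (6,5) g=2 f=8]
step 3: expand (2,5) (f=6, h=2) → closed; open now [(1,5) g=5 f=8, (2,4) g=5 f=6, (2,6) g=5 f=8, (3,4) g=4 f=6, (3,6) g=4 f=8, (4,6) g=3 f=8, (5,6) g=2 f=8, (6,4) g=1 f=6, (6,5) g=2 f=8]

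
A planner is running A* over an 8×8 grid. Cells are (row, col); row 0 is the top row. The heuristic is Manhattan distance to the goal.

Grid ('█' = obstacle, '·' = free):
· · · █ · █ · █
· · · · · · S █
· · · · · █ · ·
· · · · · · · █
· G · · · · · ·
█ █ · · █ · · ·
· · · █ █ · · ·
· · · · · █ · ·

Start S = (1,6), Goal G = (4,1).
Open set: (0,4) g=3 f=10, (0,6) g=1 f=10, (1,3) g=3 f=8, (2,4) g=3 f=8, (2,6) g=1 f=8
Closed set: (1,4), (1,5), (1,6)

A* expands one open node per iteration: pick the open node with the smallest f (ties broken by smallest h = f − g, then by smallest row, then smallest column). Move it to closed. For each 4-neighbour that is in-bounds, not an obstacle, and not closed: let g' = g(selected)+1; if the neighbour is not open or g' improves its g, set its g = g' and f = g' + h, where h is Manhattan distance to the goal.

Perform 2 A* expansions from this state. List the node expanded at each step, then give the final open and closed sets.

step 1: expand (1,3) (f=8, h=5) → closed; open now [(0,4) g=3 f=10, (0,6) g=1 f=10, (1,2) g=4 f=8, (2,3) g=4 f=8, (2,4) g=3 f=8, (2,6) g=1 f=8]
step 2: expand (1,2) (f=8, h=4) → closed; open now [(0,2) g=5 f=10, (0,4) g=3 f=10, (0,6) g=1 f=10, (1,1) g=5 f=8, (2,2) g=5 f=8, (2,3) g=4 f=8, (2,4) g=3 f=8, (2,6) g=1 f=8]

order=[(1,3) → (1,2)]; open=[(0,2) g=5 f=10, (0,4) g=3 f=10, (0,6) g=1 f=10, (1,1) g=5 f=8, (2,2) g=5 f=8, (2,3) g=4 f=8, (2,4) g=3 f=8, (2,6) g=1 f=8]; closed=[(1,2), (1,3), (1,4), (1,5), (1,6)]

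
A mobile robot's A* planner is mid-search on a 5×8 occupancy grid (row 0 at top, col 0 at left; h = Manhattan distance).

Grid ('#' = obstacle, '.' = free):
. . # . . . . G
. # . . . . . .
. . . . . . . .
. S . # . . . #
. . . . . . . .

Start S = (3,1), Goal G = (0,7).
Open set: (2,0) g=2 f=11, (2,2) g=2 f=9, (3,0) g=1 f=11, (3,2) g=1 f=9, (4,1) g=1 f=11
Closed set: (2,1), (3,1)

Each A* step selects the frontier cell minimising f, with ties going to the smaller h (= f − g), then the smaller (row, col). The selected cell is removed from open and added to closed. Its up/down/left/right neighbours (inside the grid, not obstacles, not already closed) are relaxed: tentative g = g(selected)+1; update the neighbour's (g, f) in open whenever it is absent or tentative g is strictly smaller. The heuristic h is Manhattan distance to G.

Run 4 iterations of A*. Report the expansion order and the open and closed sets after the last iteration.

step 1: expand (2,2) (f=9, h=7) → closed; open now [(1,2) g=3 f=9, (2,0) g=2 f=11, (2,3) g=3 f=9, (3,0) g=1 f=11, (3,2) g=1 f=9, (4,1) g=1 f=11]
step 2: expand (1,2) (f=9, h=6) → closed; open now [(1,3) g=4 f=9, (2,0) g=2 f=11, (2,3) g=3 f=9, (3,0) g=1 f=11, (3,2) g=1 f=9, (4,1) g=1 f=11]
step 3: expand (1,3) (f=9, h=5) → closed; open now [(0,3) g=5 f=9, (1,4) g=5 f=9, (2,0) g=2 f=11, (2,3) g=3 f=9, (3,0) g=1 f=11, (3,2) g=1 f=9, (4,1) g=1 f=11]
step 4: expand (0,3) (f=9, h=4) → closed; open now [(0,4) g=6 f=9, (1,4) g=5 f=9, (2,0) g=2 f=11, (2,3) g=3 f=9, (3,0) g=1 f=11, (3,2) g=1 f=9, (4,1) g=1 f=11]

order=[(2,2) → (1,2) → (1,3) → (0,3)]; open=[(0,4) g=6 f=9, (1,4) g=5 f=9, (2,0) g=2 f=11, (2,3) g=3 f=9, (3,0) g=1 f=11, (3,2) g=1 f=9, (4,1) g=1 f=11]; closed=[(0,3), (1,2), (1,3), (2,1), (2,2), (3,1)]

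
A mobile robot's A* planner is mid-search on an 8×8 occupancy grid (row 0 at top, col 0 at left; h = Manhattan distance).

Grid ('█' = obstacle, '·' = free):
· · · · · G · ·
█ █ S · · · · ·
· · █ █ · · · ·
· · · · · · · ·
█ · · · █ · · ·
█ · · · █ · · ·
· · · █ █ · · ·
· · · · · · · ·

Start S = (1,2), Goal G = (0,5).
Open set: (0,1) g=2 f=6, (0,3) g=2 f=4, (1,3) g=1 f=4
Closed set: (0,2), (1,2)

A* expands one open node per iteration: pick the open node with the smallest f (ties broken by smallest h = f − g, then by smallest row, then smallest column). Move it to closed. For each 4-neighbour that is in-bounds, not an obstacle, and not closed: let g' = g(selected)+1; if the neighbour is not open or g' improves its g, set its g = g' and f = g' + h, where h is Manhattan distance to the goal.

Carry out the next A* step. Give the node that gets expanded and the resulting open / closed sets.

expanded=(0,3); open=[(0,1) g=2 f=6, (0,4) g=3 f=4, (1,3) g=1 f=4]; closed=[(0,2), (0,3), (1,2)]

step 1: expand (0,3) (f=4, h=2) → closed; open now [(0,1) g=2 f=6, (0,4) g=3 f=4, (1,3) g=1 f=4]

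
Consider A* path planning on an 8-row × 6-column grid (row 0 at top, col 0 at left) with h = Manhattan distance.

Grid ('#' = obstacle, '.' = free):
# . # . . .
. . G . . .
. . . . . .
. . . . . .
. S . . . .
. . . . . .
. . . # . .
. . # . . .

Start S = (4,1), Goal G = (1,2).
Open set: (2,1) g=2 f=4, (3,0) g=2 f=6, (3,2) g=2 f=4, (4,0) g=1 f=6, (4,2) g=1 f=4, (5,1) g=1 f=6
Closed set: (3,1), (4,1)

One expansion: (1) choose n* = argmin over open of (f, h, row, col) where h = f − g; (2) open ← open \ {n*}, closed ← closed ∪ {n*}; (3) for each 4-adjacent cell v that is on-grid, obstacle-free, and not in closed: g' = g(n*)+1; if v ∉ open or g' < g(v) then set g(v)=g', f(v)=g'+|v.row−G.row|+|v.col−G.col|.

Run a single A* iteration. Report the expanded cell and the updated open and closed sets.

expanded=(2,1); open=[(1,1) g=3 f=4, (2,0) g=3 f=6, (2,2) g=3 f=4, (3,0) g=2 f=6, (3,2) g=2 f=4, (4,0) g=1 f=6, (4,2) g=1 f=4, (5,1) g=1 f=6]; closed=[(2,1), (3,1), (4,1)]

step 1: expand (2,1) (f=4, h=2) → closed; open now [(1,1) g=3 f=4, (2,0) g=3 f=6, (2,2) g=3 f=4, (3,0) g=2 f=6, (3,2) g=2 f=4, (4,0) g=1 f=6, (4,2) g=1 f=4, (5,1) g=1 f=6]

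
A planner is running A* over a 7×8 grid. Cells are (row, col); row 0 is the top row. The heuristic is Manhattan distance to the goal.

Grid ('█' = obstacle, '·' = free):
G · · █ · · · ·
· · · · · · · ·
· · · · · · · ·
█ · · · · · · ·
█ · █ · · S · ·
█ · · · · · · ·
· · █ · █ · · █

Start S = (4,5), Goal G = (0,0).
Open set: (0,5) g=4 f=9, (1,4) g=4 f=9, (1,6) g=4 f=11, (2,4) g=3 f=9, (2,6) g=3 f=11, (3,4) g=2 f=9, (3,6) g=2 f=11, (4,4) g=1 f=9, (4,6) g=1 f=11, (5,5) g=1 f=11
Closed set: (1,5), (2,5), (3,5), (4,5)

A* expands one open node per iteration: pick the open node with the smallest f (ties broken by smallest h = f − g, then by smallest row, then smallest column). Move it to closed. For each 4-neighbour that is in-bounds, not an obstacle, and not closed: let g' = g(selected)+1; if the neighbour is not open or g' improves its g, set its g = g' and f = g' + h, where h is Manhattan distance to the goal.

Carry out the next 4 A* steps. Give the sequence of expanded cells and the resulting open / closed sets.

order=[(0,5) → (0,4) → (1,4) → (1,3)]; open=[(0,6) g=5 f=11, (1,2) g=6 f=9, (1,6) g=4 f=11, (2,3) g=6 f=11, (2,4) g=3 f=9, (2,6) g=3 f=11, (3,4) g=2 f=9, (3,6) g=2 f=11, (4,4) g=1 f=9, (4,6) g=1 f=11, (5,5) g=1 f=11]; closed=[(0,4), (0,5), (1,3), (1,4), (1,5), (2,5), (3,5), (4,5)]

step 1: expand (0,5) (f=9, h=5) → closed; open now [(0,4) g=5 f=9, (0,6) g=5 f=11, (1,4) g=4 f=9, (1,6) g=4 f=11, (2,4) g=3 f=9, (2,6) g=3 f=11, (3,4) g=2 f=9, (3,6) g=2 f=11, (4,4) g=1 f=9, (4,6) g=1 f=11, (5,5) g=1 f=11]
step 2: expand (0,4) (f=9, h=4) → closed; open now [(0,6) g=5 f=11, (1,4) g=4 f=9, (1,6) g=4 f=11, (2,4) g=3 f=9, (2,6) g=3 f=11, (3,4) g=2 f=9, (3,6) g=2 f=11, (4,4) g=1 f=9, (4,6) g=1 f=11, (5,5) g=1 f=11]
step 3: expand (1,4) (f=9, h=5) → closed; open now [(0,6) g=5 f=11, (1,3) g=5 f=9, (1,6) g=4 f=11, (2,4) g=3 f=9, (2,6) g=3 f=11, (3,4) g=2 f=9, (3,6) g=2 f=11, (4,4) g=1 f=9, (4,6) g=1 f=11, (5,5) g=1 f=11]
step 4: expand (1,3) (f=9, h=4) → closed; open now [(0,6) g=5 f=11, (1,2) g=6 f=9, (1,6) g=4 f=11, (2,3) g=6 f=11, (2,4) g=3 f=9, (2,6) g=3 f=11, (3,4) g=2 f=9, (3,6) g=2 f=11, (4,4) g=1 f=9, (4,6) g=1 f=11, (5,5) g=1 f=11]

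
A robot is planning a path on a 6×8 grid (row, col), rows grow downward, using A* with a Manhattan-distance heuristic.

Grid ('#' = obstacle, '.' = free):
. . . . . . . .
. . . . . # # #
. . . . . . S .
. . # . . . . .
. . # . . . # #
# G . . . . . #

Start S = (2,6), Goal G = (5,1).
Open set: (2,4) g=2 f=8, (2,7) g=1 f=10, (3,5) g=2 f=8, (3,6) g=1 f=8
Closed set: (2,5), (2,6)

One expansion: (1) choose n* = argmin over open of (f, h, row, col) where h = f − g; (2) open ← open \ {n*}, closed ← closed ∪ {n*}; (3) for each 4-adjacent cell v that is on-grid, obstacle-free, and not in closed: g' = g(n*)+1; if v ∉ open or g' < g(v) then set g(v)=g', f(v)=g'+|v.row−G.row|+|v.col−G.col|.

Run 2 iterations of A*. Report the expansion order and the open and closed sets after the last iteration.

step 1: expand (2,4) (f=8, h=6) → closed; open now [(1,4) g=3 f=10, (2,3) g=3 f=8, (2,7) g=1 f=10, (3,4) g=3 f=8, (3,5) g=2 f=8, (3,6) g=1 f=8]
step 2: expand (2,3) (f=8, h=5) → closed; open now [(1,3) g=4 f=10, (1,4) g=3 f=10, (2,2) g=4 f=8, (2,7) g=1 f=10, (3,3) g=4 f=8, (3,4) g=3 f=8, (3,5) g=2 f=8, (3,6) g=1 f=8]

order=[(2,4) → (2,3)]; open=[(1,3) g=4 f=10, (1,4) g=3 f=10, (2,2) g=4 f=8, (2,7) g=1 f=10, (3,3) g=4 f=8, (3,4) g=3 f=8, (3,5) g=2 f=8, (3,6) g=1 f=8]; closed=[(2,3), (2,4), (2,5), (2,6)]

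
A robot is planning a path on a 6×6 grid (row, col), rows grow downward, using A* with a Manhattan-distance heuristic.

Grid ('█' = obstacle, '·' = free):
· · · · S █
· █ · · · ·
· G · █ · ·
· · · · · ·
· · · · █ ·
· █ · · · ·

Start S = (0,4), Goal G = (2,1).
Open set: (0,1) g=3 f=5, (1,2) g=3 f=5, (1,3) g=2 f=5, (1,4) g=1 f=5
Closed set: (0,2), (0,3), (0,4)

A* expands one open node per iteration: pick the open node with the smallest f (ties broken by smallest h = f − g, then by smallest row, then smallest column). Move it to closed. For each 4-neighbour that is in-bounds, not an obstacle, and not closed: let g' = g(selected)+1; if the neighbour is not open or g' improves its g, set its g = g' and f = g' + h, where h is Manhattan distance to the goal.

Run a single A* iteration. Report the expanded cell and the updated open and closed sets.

expanded=(0,1); open=[(0,0) g=4 f=7, (1,2) g=3 f=5, (1,3) g=2 f=5, (1,4) g=1 f=5]; closed=[(0,1), (0,2), (0,3), (0,4)]

step 1: expand (0,1) (f=5, h=2) → closed; open now [(0,0) g=4 f=7, (1,2) g=3 f=5, (1,3) g=2 f=5, (1,4) g=1 f=5]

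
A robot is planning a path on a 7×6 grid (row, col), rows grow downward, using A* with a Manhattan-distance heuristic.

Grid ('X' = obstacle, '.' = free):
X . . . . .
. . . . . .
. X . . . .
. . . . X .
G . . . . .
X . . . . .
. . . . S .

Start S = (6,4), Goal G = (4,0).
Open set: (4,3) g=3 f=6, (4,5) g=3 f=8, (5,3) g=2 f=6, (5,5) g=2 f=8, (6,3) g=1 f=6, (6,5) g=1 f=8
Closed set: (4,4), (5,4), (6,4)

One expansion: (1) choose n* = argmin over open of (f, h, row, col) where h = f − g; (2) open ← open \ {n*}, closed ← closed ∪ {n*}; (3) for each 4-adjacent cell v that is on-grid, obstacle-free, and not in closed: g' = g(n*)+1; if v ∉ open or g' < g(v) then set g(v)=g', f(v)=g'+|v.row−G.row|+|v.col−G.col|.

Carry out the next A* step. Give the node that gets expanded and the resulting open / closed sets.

expanded=(4,3); open=[(3,3) g=4 f=8, (4,2) g=4 f=6, (4,5) g=3 f=8, (5,3) g=2 f=6, (5,5) g=2 f=8, (6,3) g=1 f=6, (6,5) g=1 f=8]; closed=[(4,3), (4,4), (5,4), (6,4)]

step 1: expand (4,3) (f=6, h=3) → closed; open now [(3,3) g=4 f=8, (4,2) g=4 f=6, (4,5) g=3 f=8, (5,3) g=2 f=6, (5,5) g=2 f=8, (6,3) g=1 f=6, (6,5) g=1 f=8]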